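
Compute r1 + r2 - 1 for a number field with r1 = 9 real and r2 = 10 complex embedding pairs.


By Dirichlet's unit theorem:
rank = r1 + r2 - 1
= 9 + 10 - 1
= 18

18


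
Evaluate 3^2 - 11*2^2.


x^2 - d*y^2
= 3^2 - 11*2^2
= 9 - 44
= -35

-35


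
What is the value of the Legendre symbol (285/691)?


p = 691 is prime, so compute (285/691) with the reciprocity algorithm (Jacobi-symbol steps: pull out 2s via (2/n), flip via reciprocity, reduce):
  reciprocity: (285/691) -> +(691/285)
  reduce: (121/285)
  reciprocity: (121/285) -> +(285/121)
  reduce: (43/121)
  reciprocity: (43/121) -> +(121/43)
  reduce: (35/43)
  reciprocity: (35/43) -> -(43/35)
  reduce: (8/35)
  pull out 2: (2/35) = -1  (since 35 mod 8 = 3)
  pull out 2: (2/35) = -1  (since 35 mod 8 = 3)
  pull out 2: (2/35) = -1  (since 35 mod 8 = 3)
  (1/35) = 1
Product of signs = 1
(285/691) = 1

1


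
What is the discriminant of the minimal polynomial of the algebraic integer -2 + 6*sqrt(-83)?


The element -2 + 6*sqrt(-83) has minimal polynomial:
x^2 + 4*x + 2992
Discriminant = (4)^2 - 4*(2992)
= 16 - 11968
= -11952

-11952


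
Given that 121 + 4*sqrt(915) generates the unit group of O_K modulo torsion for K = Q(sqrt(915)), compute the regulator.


epsilon = 121 + 4*sqrt(915)
= 241.9959
R = ln(241.9959)
= 5.4889

5.4889


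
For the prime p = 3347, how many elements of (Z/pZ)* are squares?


For prime p, the number of non-zero quadratic residues is (p-1)/2.
= (3347-1)/2
= 1673

1673


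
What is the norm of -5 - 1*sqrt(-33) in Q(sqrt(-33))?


N(a + b*sqrt(d)) = a^2 - d*b^2
= (-5)^2 - (-33)*(-1)^2
= 25 + 33
= 58

58


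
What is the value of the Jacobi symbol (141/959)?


Compute (141/959) via quadratic reciprocity:
  reciprocity: (141/959) -> +(959/141)
  reduce: (113/141)
  reciprocity: (113/141) -> +(141/113)
  reduce: (28/113)
  pull out 2: (2/113) = +1  (since 113 mod 8 = 1)
  pull out 2: (2/113) = +1  (since 113 mod 8 = 1)
  reciprocity: (7/113) -> +(113/7)
  reduce: (1/7)
  (1/7) = 1
Product of signs = 1

1


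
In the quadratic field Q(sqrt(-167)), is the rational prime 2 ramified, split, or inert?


K = Q(sqrt(-167)). Since d mod 4 = 1, disc(K) = -167.
Check p | disc: -167 mod 2 = 1.
p=2 does not divide disc (d is 1 mod 4). 2 splits iff d = 1 mod 8.
d mod 8 = 1, so (d/2) = 1.
(d/p) = 1, so p splits: (p) = P*P' with e=1, f=1, g=2.
Therefore p is split.

split


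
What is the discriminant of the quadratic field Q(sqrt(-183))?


For K = Q(sqrt(d)) with d squarefree: disc(K) = d if d = 1 mod 4, and disc(K) = 4d if d = 2 or 3 mod 4.
Here d = -183, and d mod 4 = 1.
d = 1 mod 4 (O_K = Z[(1+sqrt(d))/2]), so disc(K) = d = -183

-183


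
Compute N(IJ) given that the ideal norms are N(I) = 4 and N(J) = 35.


N(IJ) = N(I) * N(J)
= 4 * 35
= 140

140


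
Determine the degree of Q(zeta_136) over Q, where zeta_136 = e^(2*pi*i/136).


The degree equals Euler's totient phi(136).
136 = 2^3 * 17
phi(136) = 64

64


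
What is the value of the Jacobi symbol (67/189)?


Compute (67/189) via quadratic reciprocity:
  reciprocity: (67/189) -> +(189/67)
  reduce: (55/67)
  reciprocity: (55/67) -> -(67/55)
  reduce: (12/55)
  pull out 2: (2/55) = +1  (since 55 mod 8 = 7)
  pull out 2: (2/55) = +1  (since 55 mod 8 = 7)
  reciprocity: (3/55) -> -(55/3)
  reduce: (1/3)
  (1/3) = 1
Product of signs = 1

1


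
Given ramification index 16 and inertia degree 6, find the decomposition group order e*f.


|D_P| = e * f
= 16 * 6
= 96

96


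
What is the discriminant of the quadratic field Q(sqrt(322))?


For K = Q(sqrt(d)) with d squarefree: disc(K) = d if d = 1 mod 4, and disc(K) = 4d if d = 2 or 3 mod 4.
Here d = 322, and d mod 4 = 2.
d = 2 mod 4, not 1 (O_K = Z[sqrt(d)]), so disc(K) = 4d = 4 * (322) = 1288

1288


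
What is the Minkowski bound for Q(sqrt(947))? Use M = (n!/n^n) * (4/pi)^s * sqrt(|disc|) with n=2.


d = 947, d mod 4 = 3, so disc(K) = 4d = 3788; |disc(K)| = 3788
Real quadratic field, so n = 2, s = r2 = 0, r1 = 2
M = (n!/n^n) * (4/pi)^s * sqrt(|disc(K)|) = (2!/2^2) * (4/pi)^0 * sqrt(3788)
= 0.5 * 1.000000 * 61.546730
= 30.7734

30.7734


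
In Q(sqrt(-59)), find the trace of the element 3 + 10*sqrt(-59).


Tr(a + b*sqrt(d)) = (a + b*sqrt(d)) + (a - b*sqrt(d)) = 2a
= 2 * (3)
= 6

6


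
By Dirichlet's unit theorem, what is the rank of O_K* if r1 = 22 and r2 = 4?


By Dirichlet's unit theorem:
rank = r1 + r2 - 1
= 22 + 4 - 1
= 25

25


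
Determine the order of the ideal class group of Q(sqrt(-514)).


K = Q(sqrt(-514)). d mod 4 = 2, so D = disc(K) = 4d = -2056
h(K) equals the number of primitive reduced positive-definite forms (a, b, c) = a*x^2 + b*x*y + c*y^2 with b^2 - 4ac = D,
where reduced means |b| <= a <= c, with b >= 0 whenever |b| = a or a = c, and primitive means gcd(a, b, c) = 1.
Reduced forces 3a^2 <= |D| = 2056, so 1 <= a <= 26; b must have the parity of D, and c = (b^2 - D)/(4a) must be an integer >= a.
Enumerate a = 1..26, b in [-a, a]:
  a=1: (1, 0, 514)  [1]
  a=2: (2, 0, 257)  [1]
  a=3..4: none
  a=5: (5, -2, 103), (5, 2, 103)  [2]
  a=6: none
  a=7: (7, -4, 74), (7, 4, 74)  [2]
  a=8..9: none
  a=10: (10, -8, 53), (10, 8, 53)  [2]
  a=11: (11, -10, 49), (11, 10, 49)  [2]
  a=12..13: none
  a=14: (14, -4, 37), (14, 4, 37)  [2]
  a=15..16: none
  a=17: (17, -16, 34), (17, 16, 34)  [2]
  a=18..21: none
  a=22: (22, -12, 25), (22, 12, 25)  [2]
  a=23..26: none
Total reduced forms: 1 + 1 + 2 + 2 + 2 + 2 + 2 + 2 + 2 = 16
h = 16

16


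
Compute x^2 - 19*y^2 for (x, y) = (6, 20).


x^2 - d*y^2
= 6^2 - 19*20^2
= 36 - 7600
= -7564

-7564


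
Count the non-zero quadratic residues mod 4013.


For prime p, the number of non-zero quadratic residues is (p-1)/2.
= (4013-1)/2
= 2006

2006


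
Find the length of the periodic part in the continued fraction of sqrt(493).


Run the CF algorithm for sqrt(493).
a_0 = floor(sqrt(493)) = 22; set m_0=0, q_0=1.
Recurrence: m' = q*a - m,  q' = (d - m'^2)/q,  a' = floor((a_0 + m')/q').
  step 1: m=22, q=9, a=4
  step 2: m=14, q=33, a=1
  step 3: m=19, q=4, a=10
  step 4: m=21, q=13, a=3
  step 5: m=18, q=13, a=3
  step 6: m=21, q=4, a=10
  step 7: m=19, q=33, a=1
  step 8: m=14, q=9, a=4
  step 9: m=22, q=1, a=44
a_9 = 2*a_0 = 44, so the period closes here.
sqrt(493) = [22; 4, 1, 10, 3, 3, 10, 1, 4, 44]
Period length = 9

9


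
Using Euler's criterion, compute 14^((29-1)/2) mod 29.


p = 29 is prime and the exponent is (p-1)/2 = 14, so by Euler's criterion 14^14 = (14/29) = +1 or -1 mod 29.
Compute by square-and-multiply:
  14 = 8 + 4 + 2 (binary 1110)
  Repeated squaring mod 29: 14^1 = 14, 14^2 = 22, 14^4 = 20, 14^8 = 23
  14^14 = 14^8 * 14^4 * 14^2 = 23 * 20 * 22 mod 29
    23 * 20 = 460 = 25 mod 29
    25 * 22 = 550 = 28 mod 29
  14^14 = 28 mod 29
Result 28 = p - 1 = -1 mod 29: 14 is a quadratic non-residue mod 29. As a residue in [0, p-1] the value is 28.
14^14 mod 29 = 28

28


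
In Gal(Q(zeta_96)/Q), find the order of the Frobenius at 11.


The Frobenius at p in Gal(Q(zeta_n)/Q) = (Z/nZ)* is the class of p, so its order is ord_96(11), the smallest k >= 1 with 11^k = 1 mod 96.
n = 96 = 2^5 * 3, phi(96) = 32; the order divides phi(n).
Divisors of 32: 1, 2, 4, 8, 16, 32
Repeated squaring mod 96: 11^1 = 11, 11^2 = 25, 11^4 = 49, 11^8 = 1, 11^16 = 1, 11^32 = 1
Test divisors in increasing order:
  k=1: 11^1 = 11 mod 96
  k=2: 11^2 = 25 mod 96
  k=4: 11^4 = 49 mod 96
  k=8: 11^8 = 1 mod 96  <- first divisor giving 1
Order = 8

8


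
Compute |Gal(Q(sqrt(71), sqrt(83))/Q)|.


The 2 square roots of distinct primes are multiplicatively independent over Q,
so [K:Q] = 2^2 and Gal(K/Q) is isomorphic to (Z/2Z)^2.
|Gal| = 2^2 = 4

4


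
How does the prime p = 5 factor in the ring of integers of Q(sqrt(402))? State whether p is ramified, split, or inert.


K = Q(sqrt(402)). Since d mod 4 = 2, disc(K) = 1608.
Check p | disc: 1608 mod 5 = 3.
p does not divide disc. Compute Legendre symbol (d/p):
2^((5-1)/2) mod 5 = -1
(d/p) = -1, so p is inert: (p) stays prime with e=1, f=2, g=1.
Therefore p is inert.

inert


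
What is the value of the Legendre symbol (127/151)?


p = 151 is prime, so compute (127/151) with the reciprocity algorithm (Jacobi-symbol steps: pull out 2s via (2/n), flip via reciprocity, reduce):
  reciprocity: (127/151) -> -(151/127)
  reduce: (24/127)
  pull out 2: (2/127) = +1  (since 127 mod 8 = 7)
  pull out 2: (2/127) = +1  (since 127 mod 8 = 7)
  pull out 2: (2/127) = +1  (since 127 mod 8 = 7)
  reciprocity: (3/127) -> -(127/3)
  reduce: (1/3)
  (1/3) = 1
Product of signs = 1
(127/151) = 1

1


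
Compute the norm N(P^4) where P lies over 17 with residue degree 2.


N(P^a) = p^(a*f)
= 17^(4*2)
= 17^8
= 6975757441

6975757441


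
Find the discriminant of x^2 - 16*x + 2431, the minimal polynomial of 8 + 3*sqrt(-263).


The element 8 + 3*sqrt(-263) has minimal polynomial:
x^2 - 16*x + 2431
Discriminant = (-16)^2 - 4*(2431)
= 256 - 9724
= -9468

-9468


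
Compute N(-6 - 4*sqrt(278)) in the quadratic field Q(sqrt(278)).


N(a + b*sqrt(d)) = a^2 - d*b^2
= (-6)^2 - (278)*(-4)^2
= 36 - 4448
= -4412

-4412


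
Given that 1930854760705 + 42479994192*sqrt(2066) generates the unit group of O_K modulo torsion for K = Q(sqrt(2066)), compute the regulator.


epsilon = 1930854760705 + 42479994192*sqrt(2066)
= 3.8617e+12
R = ln(3.8617e+12)
= 28.9821

28.9821


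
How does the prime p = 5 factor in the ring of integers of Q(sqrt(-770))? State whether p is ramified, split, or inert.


K = Q(sqrt(-770)). Since d mod 4 = 2, disc(K) = -3080.
Check p | disc: -3080 mod 5 = 0.
p divides disc, so p ramifies: (p) = P^2 with e=2, f=1, g=1.
Therefore p is ramified.

ramified


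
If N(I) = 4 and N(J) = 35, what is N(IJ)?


N(IJ) = N(I) * N(J)
= 4 * 35
= 140

140


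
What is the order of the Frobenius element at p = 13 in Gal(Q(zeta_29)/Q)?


The Frobenius at p in Gal(Q(zeta_n)/Q) = (Z/nZ)* is the class of p, so its order is ord_29(13), the smallest k >= 1 with 13^k = 1 mod 29.
n = 29 = 29, phi(29) = 28; the order divides phi(n).
Divisors of 28: 1, 2, 4, 7, 14, 28
Repeated squaring mod 29: 13^1 = 13, 13^2 = 24, 13^4 = 25, 13^8 = 16, 13^16 = 24
Test divisors in increasing order:
  k=1: 13^1 = 13 mod 29
  k=2: 13^2 = 24 mod 29
  k=4: 13^4 = 25 mod 29
  k=7: 13^7 = 25 * 24 * 13 = 28 mod 29
  k=14: 13^14 = 16 * 25 * 24 = 1 mod 29  <- first divisor giving 1
Order = 14

14


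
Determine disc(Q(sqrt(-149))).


For K = Q(sqrt(d)) with d squarefree: disc(K) = d if d = 1 mod 4, and disc(K) = 4d if d = 2 or 3 mod 4.
Here d = -149, and d mod 4 = 3.
d = 3 mod 4, not 1 (O_K = Z[sqrt(d)]), so disc(K) = 4d = 4 * (-149) = -596

-596


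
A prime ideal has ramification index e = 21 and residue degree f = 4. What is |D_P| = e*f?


|D_P| = e * f
= 21 * 4
= 84

84


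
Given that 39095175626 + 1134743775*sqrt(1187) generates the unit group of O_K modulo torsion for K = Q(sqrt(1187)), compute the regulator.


epsilon = 39095175626 + 1134743775*sqrt(1187)
= 7.8190e+10
R = ln(7.8190e+10)
= 25.0824

25.0824


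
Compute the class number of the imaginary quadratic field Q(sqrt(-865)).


K = Q(sqrt(-865)). d mod 4 = 3, so D = disc(K) = 4d = -3460
h(K) equals the number of primitive reduced positive-definite forms (a, b, c) = a*x^2 + b*x*y + c*y^2 with b^2 - 4ac = D,
where reduced means |b| <= a <= c, with b >= 0 whenever |b| = a or a = c, and primitive means gcd(a, b, c) = 1.
Reduced forces 3a^2 <= |D| = 3460, so 1 <= a <= 33; b must have the parity of D, and c = (b^2 - D)/(4a) must be an integer >= a.
Enumerate a = 1..33, b in [-a, a]:
  a=1: (1, 0, 865)  [1]
  a=2: (2, 2, 433)  [1]
  a=3..4: none
  a=5: (5, 0, 173)  [1]
  a=6..9: none
  a=10: (10, 10, 89)  [1]
  a=11: (11, -4, 79), (11, 4, 79)  [2]
  a=12..16: none
  a=17: (17, -12, 53), (17, 12, 53)  [2]
  a=18: none
  a=19: (19, -6, 46), (19, 6, 46)  [2]
  a=20..21: none
  a=22: (22, -18, 43), (22, 18, 43)  [2]
  a=23: (23, -6, 38), (23, 6, 38)  [2]
  a=24..28: none
  a=29: (29, -22, 34), (29, 22, 34)  [2]
  a=30..33: none
Total reduced forms: 1 + 1 + 1 + 1 + 2 + 2 + 2 + 2 + 2 + 2 = 16
h = 16

16


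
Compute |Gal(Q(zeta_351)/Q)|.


|Gal(Q(zeta_351)/Q)| = phi(351)
= 216

216


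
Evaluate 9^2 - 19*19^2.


x^2 - d*y^2
= 9^2 - 19*19^2
= 81 - 6859
= -6778

-6778


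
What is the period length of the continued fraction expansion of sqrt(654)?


Run the CF algorithm for sqrt(654).
a_0 = floor(sqrt(654)) = 25; set m_0=0, q_0=1.
Recurrence: m' = q*a - m,  q' = (d - m'^2)/q,  a' = floor((a_0 + m')/q').
  step 1: m=25, q=29, a=1
  step 2: m=4, q=22, a=1
  step 3: m=18, q=15, a=2
  step 4: m=12, q=34, a=1
  step 5: m=22, q=5, a=9
  step 6: m=23, q=25, a=1
  step 7: m=2, q=26, a=1
  step 8: m=24, q=3, a=16
  step 9: m=24, q=26, a=1
  step 10: m=2, q=25, a=1
  step 11: m=23, q=5, a=9
  step 12: m=22, q=34, a=1
  step 13: m=12, q=15, a=2
  step 14: m=18, q=22, a=1
  step 15: m=4, q=29, a=1
  step 16: m=25, q=1, a=50
a_16 = 2*a_0 = 50, so the period closes here.
sqrt(654) = [25; 1, 1, 2, 1, 9, 1, 1, 16, 1, 1, 9, 1, 2, 1, 1, 50]
Period length = 16

16


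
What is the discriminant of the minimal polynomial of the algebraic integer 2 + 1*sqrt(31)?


The element 2 + 1*sqrt(31) has minimal polynomial:
x^2 - 4*x - 27
Discriminant = (-4)^2 - 4*(-27)
= 16 + 108
= 124

124


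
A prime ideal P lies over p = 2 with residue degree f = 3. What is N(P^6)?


N(P^a) = p^(a*f)
= 2^(6*3)
= 2^18
= 262144

262144


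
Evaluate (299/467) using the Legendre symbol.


p = 467 is prime, so compute (299/467) with the reciprocity algorithm (Jacobi-symbol steps: pull out 2s via (2/n), flip via reciprocity, reduce):
  reciprocity: (299/467) -> -(467/299)
  reduce: (168/299)
  pull out 2: (2/299) = -1  (since 299 mod 8 = 3)
  pull out 2: (2/299) = -1  (since 299 mod 8 = 3)
  pull out 2: (2/299) = -1  (since 299 mod 8 = 3)
  reciprocity: (21/299) -> +(299/21)
  reduce: (5/21)
  reciprocity: (5/21) -> +(21/5)
  reduce: (1/5)
  (1/5) = 1
Product of signs = 1
(299/467) = 1

1


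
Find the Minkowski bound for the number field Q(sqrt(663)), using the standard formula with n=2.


d = 663, d mod 4 = 3, so disc(K) = 4d = 2652; |disc(K)| = 2652
Real quadratic field, so n = 2, s = r2 = 0, r1 = 2
M = (n!/n^n) * (4/pi)^s * sqrt(|disc(K)|) = (2!/2^2) * (4/pi)^0 * sqrt(2652)
= 0.5 * 1.000000 * 51.497573
= 25.7488

25.7488


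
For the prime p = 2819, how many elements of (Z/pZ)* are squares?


For prime p, the number of non-zero quadratic residues is (p-1)/2.
= (2819-1)/2
= 1409

1409


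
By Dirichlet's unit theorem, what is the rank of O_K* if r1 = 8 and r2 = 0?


By Dirichlet's unit theorem:
rank = r1 + r2 - 1
= 8 + 0 - 1
= 7

7


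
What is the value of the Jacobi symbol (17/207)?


Compute (17/207) via quadratic reciprocity:
  reciprocity: (17/207) -> +(207/17)
  reduce: (3/17)
  reciprocity: (3/17) -> +(17/3)
  reduce: (2/3)
  pull out 2: (2/3) = -1  (since 3 mod 8 = 3)
  (1/3) = 1
Product of signs = -1

-1


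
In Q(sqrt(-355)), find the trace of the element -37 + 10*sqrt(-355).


Tr(a + b*sqrt(d)) = (a + b*sqrt(d)) + (a - b*sqrt(d)) = 2a
= 2 * (-37)
= -74

-74


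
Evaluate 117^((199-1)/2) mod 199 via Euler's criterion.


p = 199 is prime and the exponent is (p-1)/2 = 99, so by Euler's criterion 117^99 = (117/199) = +1 or -1 mod 199.
Compute by square-and-multiply:
  99 = 64 + 32 + 2 + 1 (binary 1100011)
  Repeated squaring mod 199: 117^1 = 117, 117^2 = 157, 117^4 = 172, 117^8 = 132, 117^16 = 111, 117^32 = 182, 117^64 = 90
  117^99 = 117^64 * 117^32 * 117^2 * 117^1 = 90 * 182 * 157 * 117 mod 199
    90 * 182 = 16380 = 62 mod 199
    62 * 157 = 9734 = 182 mod 199
    182 * 117 = 21294 = 1 mod 199
  117^99 = 1 mod 199
Result 1: 117 is a quadratic residue mod 199.
117^99 mod 199 = 1

1


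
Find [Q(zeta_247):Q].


The degree equals Euler's totient phi(247).
247 = 13 * 19
phi(247) = 216

216


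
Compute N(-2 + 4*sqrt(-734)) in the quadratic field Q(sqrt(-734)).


N(a + b*sqrt(d)) = a^2 - d*b^2
= (-2)^2 - (-734)*(4)^2
= 4 + 11744
= 11748

11748


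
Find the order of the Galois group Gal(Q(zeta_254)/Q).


|Gal(Q(zeta_254)/Q)| = phi(254)
= 126

126


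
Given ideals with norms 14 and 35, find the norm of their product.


N(IJ) = N(I) * N(J)
= 14 * 35
= 490

490


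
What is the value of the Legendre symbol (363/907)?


p = 907 is prime, so compute (363/907) with the reciprocity algorithm (Jacobi-symbol steps: pull out 2s via (2/n), flip via reciprocity, reduce):
  reciprocity: (363/907) -> -(907/363)
  reduce: (181/363)
  reciprocity: (181/363) -> +(363/181)
  reduce: (1/181)
  (1/181) = 1
Product of signs = -1
(363/907) = -1

-1


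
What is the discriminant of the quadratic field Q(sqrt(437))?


For K = Q(sqrt(d)) with d squarefree: disc(K) = d if d = 1 mod 4, and disc(K) = 4d if d = 2 or 3 mod 4.
Here d = 437, and d mod 4 = 1.
d = 1 mod 4 (O_K = Z[(1+sqrt(d))/2]), so disc(K) = d = 437

437


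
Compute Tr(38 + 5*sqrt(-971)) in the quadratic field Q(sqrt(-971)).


Tr(a + b*sqrt(d)) = (a + b*sqrt(d)) + (a - b*sqrt(d)) = 2a
= 2 * (38)
= 76

76


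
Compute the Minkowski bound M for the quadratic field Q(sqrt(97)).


d = 97, d mod 4 = 1, so disc(K) = d = 97; |disc(K)| = 97
Real quadratic field, so n = 2, s = r2 = 0, r1 = 2
M = (n!/n^n) * (4/pi)^s * sqrt(|disc(K)|) = (2!/2^2) * (4/pi)^0 * sqrt(97)
= 0.5 * 1.000000 * 9.848858
= 4.9244

4.9244


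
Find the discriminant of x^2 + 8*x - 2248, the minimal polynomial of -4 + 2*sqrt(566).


The element -4 + 2*sqrt(566) has minimal polynomial:
x^2 + 8*x - 2248
Discriminant = (8)^2 - 4*(-2248)
= 64 + 8992
= 9056

9056


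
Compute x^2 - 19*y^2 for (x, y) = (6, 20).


x^2 - d*y^2
= 6^2 - 19*20^2
= 36 - 7600
= -7564

-7564


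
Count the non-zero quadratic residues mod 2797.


For prime p, the number of non-zero quadratic residues is (p-1)/2.
= (2797-1)/2
= 1398

1398


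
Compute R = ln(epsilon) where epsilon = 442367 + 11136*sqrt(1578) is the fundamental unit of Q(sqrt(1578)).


epsilon = 442367 + 11136*sqrt(1578)
= 884734.0000
R = ln(884734.0000)
= 13.6930

13.6930


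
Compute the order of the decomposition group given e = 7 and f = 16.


|D_P| = e * f
= 7 * 16
= 112

112


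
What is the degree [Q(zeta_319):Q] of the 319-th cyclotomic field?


The degree equals Euler's totient phi(319).
319 = 11 * 29
phi(319) = 280

280


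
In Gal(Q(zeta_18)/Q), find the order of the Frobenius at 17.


The Frobenius at p in Gal(Q(zeta_n)/Q) = (Z/nZ)* is the class of p, so its order is ord_18(17), the smallest k >= 1 with 17^k = 1 mod 18.
n = 18 = 2 * 3^2, phi(18) = 6; the order divides phi(n).
Divisors of 6: 1, 2, 3, 6
Repeated squaring mod 18: 17^1 = 17, 17^2 = 1, 17^4 = 1
Test divisors in increasing order:
  k=1: 17^1 = 17 mod 18
  k=2: 17^2 = 1 mod 18  <- first divisor giving 1
Order = 2

2


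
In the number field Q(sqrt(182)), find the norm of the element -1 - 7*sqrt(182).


N(a + b*sqrt(d)) = a^2 - d*b^2
= (-1)^2 - (182)*(-7)^2
= 1 - 8918
= -8917

-8917


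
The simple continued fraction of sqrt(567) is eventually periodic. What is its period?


Run the CF algorithm for sqrt(567).
a_0 = floor(sqrt(567)) = 23; set m_0=0, q_0=1.
Recurrence: m' = q*a - m,  q' = (d - m'^2)/q,  a' = floor((a_0 + m')/q').
  step 1: m=23, q=38, a=1
  step 2: m=15, q=9, a=4
  step 3: m=21, q=14, a=3
  step 4: m=21, q=9, a=4
  step 5: m=15, q=38, a=1
  step 6: m=23, q=1, a=46
a_6 = 2*a_0 = 46, so the period closes here.
sqrt(567) = [23; 1, 4, 3, 4, 1, 46]
Period length = 6

6


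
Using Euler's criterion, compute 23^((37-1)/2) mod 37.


p = 37 is prime and the exponent is (p-1)/2 = 18, so by Euler's criterion 23^18 = (23/37) = +1 or -1 mod 37.
Compute by square-and-multiply:
  18 = 16 + 2 (binary 10010)
  Repeated squaring mod 37: 23^1 = 23, 23^2 = 11, 23^4 = 10, 23^8 = 26, 23^16 = 10
  23^18 = 23^16 * 23^2 = 10 * 11 mod 37
    10 * 11 = 110 = 36 mod 37
  23^18 = 36 mod 37
Result 36 = p - 1 = -1 mod 37: 23 is a quadratic non-residue mod 37. As a residue in [0, p-1] the value is 36.
23^18 mod 37 = 36

36


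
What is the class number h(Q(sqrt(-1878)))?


K = Q(sqrt(-1878)). d mod 4 = 2, so D = disc(K) = 4d = -7512
h(K) equals the number of primitive reduced positive-definite forms (a, b, c) = a*x^2 + b*x*y + c*y^2 with b^2 - 4ac = D,
where reduced means |b| <= a <= c, with b >= 0 whenever |b| = a or a = c, and primitive means gcd(a, b, c) = 1.
Reduced forces 3a^2 <= |D| = 7512, so 1 <= a <= 50; b must have the parity of D, and c = (b^2 - D)/(4a) must be an integer >= a.
Enumerate a = 1..50, b in [-a, a]:
  a=1: (1, 0, 1878)  [1]
  a=2: (2, 0, 939)  [1]
  a=3: (3, 0, 626)  [1]
  a=4..5: none
  a=6: (6, 0, 313)  [1]
  a=7..10: none
  a=11: (11, -10, 173), (11, 10, 173)  [2]
  a=12..16: none
  a=17: (17, -6, 111), (17, 6, 111)  [2]
  a=18..21: none
  a=22: (22, -12, 87), (22, 12, 87)  [2]
  a=23: (23, -20, 86), (23, 20, 86)  [2]
  a=24..28: none
  a=29: (29, -12, 66), (29, 12, 66)  [2]
  a=30..32: none
  a=33: (33, -12, 58), (33, 12, 58)  [2]
  a=34: (34, -28, 61), (34, 28, 61)  [2]
  a=35..36: none
  a=37: (37, -6, 51), (37, 6, 51)  [2]
  a=38..40: none
  a=41: (41, -14, 47), (41, 14, 47)  [2]
  a=42: none
  a=43: (43, -20, 46), (43, 20, 46)  [2]
  a=44..50: none
Total reduced forms: 1 + 1 + 1 + 1 + 2 + 2 + 2 + 2 + 2 + 2 + 2 + 2 + 2 + 2 = 24
h = 24

24


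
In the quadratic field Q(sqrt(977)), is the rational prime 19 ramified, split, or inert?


K = Q(sqrt(977)). Since d mod 4 = 1, disc(K) = 977.
Check p | disc: 977 mod 19 = 8.
p does not divide disc. Compute Legendre symbol (d/p):
8^((19-1)/2) mod 19 = -1
(d/p) = -1, so p is inert: (p) stays prime with e=1, f=2, g=1.
Therefore p is inert.

inert


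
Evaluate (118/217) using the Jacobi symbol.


Compute (118/217) via quadratic reciprocity:
  pull out 2: (2/217) = +1  (since 217 mod 8 = 1)
  reciprocity: (59/217) -> +(217/59)
  reduce: (40/59)
  pull out 2: (2/59) = -1  (since 59 mod 8 = 3)
  pull out 2: (2/59) = -1  (since 59 mod 8 = 3)
  pull out 2: (2/59) = -1  (since 59 mod 8 = 3)
  reciprocity: (5/59) -> +(59/5)
  reduce: (4/5)
  pull out 2: (2/5) = -1  (since 5 mod 8 = 5)
  pull out 2: (2/5) = -1  (since 5 mod 8 = 5)
  (1/5) = 1
Product of signs = -1

-1


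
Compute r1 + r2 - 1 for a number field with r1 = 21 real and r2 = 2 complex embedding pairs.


By Dirichlet's unit theorem:
rank = r1 + r2 - 1
= 21 + 2 - 1
= 22

22


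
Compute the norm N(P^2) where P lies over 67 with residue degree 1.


N(P^a) = p^(a*f)
= 67^(2*1)
= 67^2
= 4489

4489


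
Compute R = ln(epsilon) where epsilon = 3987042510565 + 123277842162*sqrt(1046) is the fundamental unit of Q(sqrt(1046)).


epsilon = 3987042510565 + 123277842162*sqrt(1046)
= 7.9741e+12
R = ln(7.9741e+12)
= 29.7072

29.7072


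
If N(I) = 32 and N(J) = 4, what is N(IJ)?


N(IJ) = N(I) * N(J)
= 32 * 4
= 128

128


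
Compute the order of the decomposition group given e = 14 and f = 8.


|D_P| = e * f
= 14 * 8
= 112

112


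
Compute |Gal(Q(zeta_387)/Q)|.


|Gal(Q(zeta_387)/Q)| = phi(387)
= 252

252


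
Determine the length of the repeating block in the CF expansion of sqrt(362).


Run the CF algorithm for sqrt(362).
a_0 = floor(sqrt(362)) = 19; set m_0=0, q_0=1.
Recurrence: m' = q*a - m,  q' = (d - m'^2)/q,  a' = floor((a_0 + m')/q').
  step 1: m=19, q=1, a=38
a_1 = 2*a_0 = 38, so the period closes here.
sqrt(362) = [19; 38]
Period length = 1

1


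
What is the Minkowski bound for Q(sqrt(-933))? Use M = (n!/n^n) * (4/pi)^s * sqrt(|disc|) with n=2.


d = -933, d mod 4 = 3, so disc(K) = 4d = -3732; |disc(K)| = 3732
Imaginary quadratic field, so n = 2, s = r2 = 1, r1 = 0
M = (n!/n^n) * (4/pi)^s * sqrt(|disc(K)|) = (2!/2^2) * (4/pi)^1 * sqrt(3732)
= 0.5 * 1.273240 * 61.090097
= 38.8912

38.8912


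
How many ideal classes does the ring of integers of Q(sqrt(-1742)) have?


K = Q(sqrt(-1742)). d mod 4 = 2, so D = disc(K) = 4d = -6968
h(K) equals the number of primitive reduced positive-definite forms (a, b, c) = a*x^2 + b*x*y + c*y^2 with b^2 - 4ac = D,
where reduced means |b| <= a <= c, with b >= 0 whenever |b| = a or a = c, and primitive means gcd(a, b, c) = 1.
Reduced forces 3a^2 <= |D| = 6968, so 1 <= a <= 48; b must have the parity of D, and c = (b^2 - D)/(4a) must be an integer >= a.
Enumerate a = 1..48, b in [-a, a]:
  a=1: (1, 0, 1742)  [1]
  a=2: (2, 0, 871)  [1]
  a=3: (3, -2, 581), (3, 2, 581)  [2]
  a=4..5: none
  a=6: (6, -4, 291), (6, 4, 291)  [2]
  a=7: (7, -2, 249), (7, 2, 249)  [2]
  a=8: none
  a=9: (9, -4, 194), (9, 4, 194)  [2]
  a=10..12: none
  a=13: (13, 0, 134)  [1]
  a=14: (14, -12, 127), (14, 12, 127)  [2]
  a=15..16: none
  a=17: (17, -6, 103), (17, 6, 103)  [2]
  a=18: (18, -4, 97), (18, 4, 97)  [2]
  a=19: (19, -10, 93), (19, 10, 93)  [2]
  a=20: none
  a=21: (21, -16, 86), (21, -2, 83), (21, 2, 83), (21, 16, 86)  [4]
  a=22: none
  a=23: (23, -22, 81), (23, 22, 81)  [2]
  a=24..25: none
  a=26: (26, 0, 67)  [1]
  a=27: (27, -22, 69), (27, 22, 69)  [2]
  a=28..30: none
  a=31: (31, -10, 57), (31, 10, 57)  [2]
  a=32..33: none
  a=34: (34, -28, 57), (34, 28, 57)  [2]
  a=35..36: none
  a=37: (37, -32, 54), (37, 32, 54)  [2]
  a=38: (38, -28, 51), (38, 28, 51)  [2]
  a=39: (39, -26, 49), (39, 26, 49)  [2]
  a=40: none
  a=41: (41, -24, 46), (41, 24, 46)  [2]
  a=42: (42, -40, 51), (42, -16, 43), (42, 16, 43), (42, 40, 51)  [4]
  a=43..48: none
Total reduced forms: 1 + 1 + 2 + 2 + 2 + 2 + 1 + 2 + 2 + 2 + 2 + 4 + 2 + 1 + 2 + 2 + 2 + 2 + 2 + 2 + 2 + 4 = 44
h = 44

44


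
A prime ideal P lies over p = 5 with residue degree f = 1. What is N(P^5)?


N(P^a) = p^(a*f)
= 5^(5*1)
= 5^5
= 3125

3125


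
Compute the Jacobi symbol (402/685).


Compute (402/685) via quadratic reciprocity:
  pull out 2: (2/685) = -1  (since 685 mod 8 = 5)
  reciprocity: (201/685) -> +(685/201)
  reduce: (82/201)
  pull out 2: (2/201) = +1  (since 201 mod 8 = 1)
  reciprocity: (41/201) -> +(201/41)
  reduce: (37/41)
  reciprocity: (37/41) -> +(41/37)
  reduce: (4/37)
  pull out 2: (2/37) = -1  (since 37 mod 8 = 5)
  pull out 2: (2/37) = -1  (since 37 mod 8 = 5)
  (1/37) = 1
Product of signs = -1

-1


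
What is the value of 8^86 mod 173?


p = 173 is prime and the exponent is (p-1)/2 = 86, so by Euler's criterion 8^86 = (8/173) = +1 or -1 mod 173.
Compute by square-and-multiply:
  86 = 64 + 16 + 4 + 2 (binary 1010110)
  Repeated squaring mod 173: 8^1 = 8, 8^2 = 64, 8^4 = 117, 8^8 = 22, 8^16 = 138, 8^32 = 14, 8^64 = 23
  8^86 = 8^64 * 8^16 * 8^4 * 8^2 = 23 * 138 * 117 * 64 mod 173
    23 * 138 = 3174 = 60 mod 173
    60 * 117 = 7020 = 100 mod 173
    100 * 64 = 6400 = 172 mod 173
  8^86 = 172 mod 173
Result 172 = p - 1 = -1 mod 173: 8 is a quadratic non-residue mod 173. As a residue in [0, p-1] the value is 172.
8^86 mod 173 = 172

172


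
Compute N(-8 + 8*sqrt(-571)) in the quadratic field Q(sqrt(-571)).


N(a + b*sqrt(d)) = a^2 - d*b^2
= (-8)^2 - (-571)*(8)^2
= 64 + 36544
= 36608

36608


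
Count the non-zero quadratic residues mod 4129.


For prime p, the number of non-zero quadratic residues is (p-1)/2.
= (4129-1)/2
= 2064

2064


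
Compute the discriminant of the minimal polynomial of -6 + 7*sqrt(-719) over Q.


The element -6 + 7*sqrt(-719) has minimal polynomial:
x^2 + 12*x + 35267
Discriminant = (12)^2 - 4*(35267)
= 144 - 141068
= -140924

-140924


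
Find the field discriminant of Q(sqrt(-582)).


For K = Q(sqrt(d)) with d squarefree: disc(K) = d if d = 1 mod 4, and disc(K) = 4d if d = 2 or 3 mod 4.
Here d = -582, and d mod 4 = 2.
d = 2 mod 4, not 1 (O_K = Z[sqrt(d)]), so disc(K) = 4d = 4 * (-582) = -2328

-2328


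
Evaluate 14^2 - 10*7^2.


x^2 - d*y^2
= 14^2 - 10*7^2
= 196 - 490
= -294

-294


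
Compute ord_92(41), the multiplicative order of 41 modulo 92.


We want ord_92(41), the smallest k >= 1 with 41^k = 1 mod 92.
n = 92 = 2^2 * 23, phi(92) = 44; the order divides phi(n).
Divisors of 44: 1, 2, 4, 11, 22, 44
Repeated squaring mod 92: 41^1 = 41, 41^2 = 25, 41^4 = 73, 41^8 = 85, 41^16 = 49, 41^32 = 9
Test divisors in increasing order:
  k=1: 41^1 = 41 mod 92
  k=2: 41^2 = 25 mod 92
  k=4: 41^4 = 73 mod 92
  k=11: 41^11 = 85 * 25 * 41 = 1 mod 92  <- first divisor giving 1
Order = 11

11


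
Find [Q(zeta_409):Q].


The degree equals Euler's totient phi(409).
409 = 409
phi(409) = 408

408


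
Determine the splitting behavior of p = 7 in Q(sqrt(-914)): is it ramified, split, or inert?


K = Q(sqrt(-914)). Since d mod 4 = 2, disc(K) = -3656.
Check p | disc: -3656 mod 7 = 5.
p does not divide disc. Compute Legendre symbol (d/p):
3^((7-1)/2) mod 7 = -1
(d/p) = -1, so p is inert: (p) stays prime with e=1, f=2, g=1.
Therefore p is inert.

inert


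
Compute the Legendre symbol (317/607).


p = 607 is prime, so compute (317/607) with the reciprocity algorithm (Jacobi-symbol steps: pull out 2s via (2/n), flip via reciprocity, reduce):
  reciprocity: (317/607) -> +(607/317)
  reduce: (290/317)
  pull out 2: (2/317) = -1  (since 317 mod 8 = 5)
  reciprocity: (145/317) -> +(317/145)
  reduce: (27/145)
  reciprocity: (27/145) -> +(145/27)
  reduce: (10/27)
  pull out 2: (2/27) = -1  (since 27 mod 8 = 3)
  reciprocity: (5/27) -> +(27/5)
  reduce: (2/5)
  pull out 2: (2/5) = -1  (since 5 mod 8 = 5)
  (1/5) = 1
Product of signs = -1
(317/607) = -1

-1


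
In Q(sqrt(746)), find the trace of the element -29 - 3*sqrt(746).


Tr(a + b*sqrt(d)) = (a + b*sqrt(d)) + (a - b*sqrt(d)) = 2a
= 2 * (-29)
= -58

-58


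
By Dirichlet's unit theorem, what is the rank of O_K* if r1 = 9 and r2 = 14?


By Dirichlet's unit theorem:
rank = r1 + r2 - 1
= 9 + 14 - 1
= 22

22


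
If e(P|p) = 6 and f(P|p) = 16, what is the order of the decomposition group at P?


|D_P| = e * f
= 6 * 16
= 96

96


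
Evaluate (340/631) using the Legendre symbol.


p = 631 is prime, so compute (340/631) with the reciprocity algorithm (Jacobi-symbol steps: pull out 2s via (2/n), flip via reciprocity, reduce):
  pull out 2: (2/631) = +1  (since 631 mod 8 = 7)
  pull out 2: (2/631) = +1  (since 631 mod 8 = 7)
  reciprocity: (85/631) -> +(631/85)
  reduce: (36/85)
  pull out 2: (2/85) = -1  (since 85 mod 8 = 5)
  pull out 2: (2/85) = -1  (since 85 mod 8 = 5)
  reciprocity: (9/85) -> +(85/9)
  reduce: (4/9)
  pull out 2: (2/9) = +1  (since 9 mod 8 = 1)
  pull out 2: (2/9) = +1  (since 9 mod 8 = 1)
  (1/9) = 1
Product of signs = 1
(340/631) = 1

1


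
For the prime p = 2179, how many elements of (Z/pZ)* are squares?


For prime p, the number of non-zero quadratic residues is (p-1)/2.
= (2179-1)/2
= 1089

1089


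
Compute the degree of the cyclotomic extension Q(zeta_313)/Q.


The degree equals Euler's totient phi(313).
313 = 313
phi(313) = 312

312


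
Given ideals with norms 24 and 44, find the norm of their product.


N(IJ) = N(I) * N(J)
= 24 * 44
= 1056

1056


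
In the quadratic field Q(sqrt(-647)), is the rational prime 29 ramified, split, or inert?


K = Q(sqrt(-647)). Since d mod 4 = 1, disc(K) = -647.
Check p | disc: -647 mod 29 = 20.
p does not divide disc. Compute Legendre symbol (d/p):
20^((29-1)/2) mod 29 = 1
(d/p) = 1, so p splits: (p) = P*P' with e=1, f=1, g=2.
Therefore p is split.

split


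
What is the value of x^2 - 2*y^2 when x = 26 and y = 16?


x^2 - d*y^2
= 26^2 - 2*16^2
= 676 - 512
= 164

164


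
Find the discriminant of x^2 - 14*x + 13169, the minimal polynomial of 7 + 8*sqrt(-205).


The element 7 + 8*sqrt(-205) has minimal polynomial:
x^2 - 14*x + 13169
Discriminant = (-14)^2 - 4*(13169)
= 196 - 52676
= -52480

-52480


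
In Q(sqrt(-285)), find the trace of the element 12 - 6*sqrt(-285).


Tr(a + b*sqrt(d)) = (a + b*sqrt(d)) + (a - b*sqrt(d)) = 2a
= 2 * (12)
= 24

24


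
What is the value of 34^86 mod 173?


p = 173 is prime and the exponent is (p-1)/2 = 86, so by Euler's criterion 34^86 = (34/173) = +1 or -1 mod 173.
Compute by square-and-multiply:
  86 = 64 + 16 + 4 + 2 (binary 1010110)
  Repeated squaring mod 173: 34^1 = 34, 34^2 = 118, 34^4 = 84, 34^8 = 136, 34^16 = 158, 34^32 = 52, 34^64 = 109
  34^86 = 34^64 * 34^16 * 34^4 * 34^2 = 109 * 158 * 84 * 118 mod 173
    109 * 158 = 17222 = 95 mod 173
    95 * 84 = 7980 = 22 mod 173
    22 * 118 = 2596 = 1 mod 173
  34^86 = 1 mod 173
Result 1: 34 is a quadratic residue mod 173.
34^86 mod 173 = 1

1


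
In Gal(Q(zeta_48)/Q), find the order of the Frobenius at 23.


The Frobenius at p in Gal(Q(zeta_n)/Q) = (Z/nZ)* is the class of p, so its order is ord_48(23), the smallest k >= 1 with 23^k = 1 mod 48.
n = 48 = 2^4 * 3, phi(48) = 16; the order divides phi(n).
Divisors of 16: 1, 2, 4, 8, 16
Repeated squaring mod 48: 23^1 = 23, 23^2 = 1, 23^4 = 1, 23^8 = 1, 23^16 = 1
Test divisors in increasing order:
  k=1: 23^1 = 23 mod 48
  k=2: 23^2 = 1 mod 48  <- first divisor giving 1
Order = 2

2


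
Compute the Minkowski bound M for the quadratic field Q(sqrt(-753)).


d = -753, d mod 4 = 3, so disc(K) = 4d = -3012; |disc(K)| = 3012
Imaginary quadratic field, so n = 2, s = r2 = 1, r1 = 0
M = (n!/n^n) * (4/pi)^s * sqrt(|disc(K)|) = (2!/2^2) * (4/pi)^1 * sqrt(3012)
= 0.5 * 1.273240 * 54.881691
= 34.9388

34.9388


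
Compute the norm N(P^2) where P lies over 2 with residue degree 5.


N(P^a) = p^(a*f)
= 2^(2*5)
= 2^10
= 1024

1024


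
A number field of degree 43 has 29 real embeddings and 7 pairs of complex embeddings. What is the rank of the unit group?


By Dirichlet's unit theorem:
rank = r1 + r2 - 1
= 29 + 7 - 1
= 35

35


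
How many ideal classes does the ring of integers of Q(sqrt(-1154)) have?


K = Q(sqrt(-1154)). d mod 4 = 2, so D = disc(K) = 4d = -4616
h(K) equals the number of primitive reduced positive-definite forms (a, b, c) = a*x^2 + b*x*y + c*y^2 with b^2 - 4ac = D,
where reduced means |b| <= a <= c, with b >= 0 whenever |b| = a or a = c, and primitive means gcd(a, b, c) = 1.
Reduced forces 3a^2 <= |D| = 4616, so 1 <= a <= 39; b must have the parity of D, and c = (b^2 - D)/(4a) must be an integer >= a.
Enumerate a = 1..39, b in [-a, a]:
  a=1: (1, 0, 1154)  [1]
  a=2: (2, 0, 577)  [1]
  a=3: (3, -2, 385), (3, 2, 385)  [2]
  a=4: none
  a=5: (5, -2, 231), (5, 2, 231)  [2]
  a=6: (6, -4, 193), (6, 4, 193)  [2]
  a=7: (7, -2, 165), (7, 2, 165)  [2]
  a=8: none
  a=9: (9, -8, 130), (9, 8, 130)  [2]
  a=10: (10, -8, 117), (10, 8, 117)  [2]
  a=11: (11, -2, 105), (11, 2, 105)  [2]
  a=12: none
  a=13: (13, -8, 90), (13, 8, 90)  [2]
  a=14: (14, -12, 85), (14, 12, 85)  [2]
  a=15: (15, -8, 78), (15, -2, 77), (15, 2, 77), (15, 8, 78)  [4]
  a=16: none
  a=17: (17, -12, 70), (17, 12, 70)  [2]
  a=18: (18, -8, 65), (18, 8, 65)  [2]
  a=19: (19, -18, 65), (19, 18, 65)  [2]
  a=20: none
  a=21: (21, -16, 58), (21, -2, 55), (21, 2, 55), (21, 16, 58)  [4]
  a=22: (22, -20, 57), (22, 20, 57)  [2]
  a=23..24: none
  a=25: (25, -22, 51), (25, 22, 51)  [2]
  a=26: (26, -8, 45), (26, 8, 45)  [2]
  a=27: (27, -26, 49), (27, 26, 49)  [2]
  a=28: none
  a=29: (29, -16, 42), (29, 16, 42)  [2]
  a=30: (30, -28, 45), (30, -8, 39), (30, 8, 39), (30, 28, 45)  [4]
  a=31..32: none
  a=33: (33, -20, 38), (33, -2, 35), (33, 2, 35), (33, 20, 38)  [4]
  a=34: (34, -12, 35), (34, 12, 35)  [2]
  a=35..36: none
  a=37: (37, -34, 39), (37, 34, 39)  [2]
  a=38..39: none
Total reduced forms: 1 + 1 + 2 + 2 + 2 + 2 + 2 + 2 + 2 + 2 + 2 + 4 + 2 + 2 + 2 + 4 + 2 + 2 + 2 + 2 + 2 + 4 + 4 + 2 + 2 = 56
h = 56

56


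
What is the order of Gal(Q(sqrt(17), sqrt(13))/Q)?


The 2 square roots of distinct primes are multiplicatively independent over Q,
so [K:Q] = 2^2 and Gal(K/Q) is isomorphic to (Z/2Z)^2.
|Gal| = 2^2 = 4

4


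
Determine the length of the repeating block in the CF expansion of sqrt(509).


Run the CF algorithm for sqrt(509).
a_0 = floor(sqrt(509)) = 22; set m_0=0, q_0=1.
Recurrence: m' = q*a - m,  q' = (d - m'^2)/q,  a' = floor((a_0 + m')/q').
  step 1: m=22, q=25, a=1
  step 2: m=3, q=20, a=1
  step 3: m=17, q=11, a=3
  step 4: m=16, q=23, a=1
  step 5: m=7, q=20, a=1
  step 6: m=13, q=17, a=2
  step 7: m=21, q=4, a=10
  step 8: m=19, q=37, a=1
  step 9: m=18, q=5, a=8
  step 10: m=22, q=5, a=8
  step 11: m=18, q=37, a=1
  step 12: m=19, q=4, a=10
  step 13: m=21, q=17, a=2
  step 14: m=13, q=20, a=1
  step 15: m=7, q=23, a=1
  step 16: m=16, q=11, a=3
  step 17: m=17, q=20, a=1
  step 18: m=3, q=25, a=1
  step 19: m=22, q=1, a=44
a_19 = 2*a_0 = 44, so the period closes here.
sqrt(509) = [22; 1, 1, 3, 1, 1, 2, 10, 1, 8, 8, 1, 10, 2, 1, 1, 3, 1, 1, 44]
Period length = 19

19


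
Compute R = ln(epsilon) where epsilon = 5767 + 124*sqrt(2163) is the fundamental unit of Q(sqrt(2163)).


epsilon = 5767 + 124*sqrt(2163)
= 11533.9999
R = ln(11533.9999)
= 9.3531

9.3531


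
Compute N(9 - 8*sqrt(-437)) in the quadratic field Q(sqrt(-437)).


N(a + b*sqrt(d)) = a^2 - d*b^2
= (9)^2 - (-437)*(-8)^2
= 81 + 27968
= 28049

28049


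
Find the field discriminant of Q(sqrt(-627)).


For K = Q(sqrt(d)) with d squarefree: disc(K) = d if d = 1 mod 4, and disc(K) = 4d if d = 2 or 3 mod 4.
Here d = -627, and d mod 4 = 1.
d = 1 mod 4 (O_K = Z[(1+sqrt(d))/2]), so disc(K) = d = -627

-627


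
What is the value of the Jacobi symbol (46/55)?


Compute (46/55) via quadratic reciprocity:
  pull out 2: (2/55) = +1  (since 55 mod 8 = 7)
  reciprocity: (23/55) -> -(55/23)
  reduce: (9/23)
  reciprocity: (9/23) -> +(23/9)
  reduce: (5/9)
  reciprocity: (5/9) -> +(9/5)
  reduce: (4/5)
  pull out 2: (2/5) = -1  (since 5 mod 8 = 5)
  pull out 2: (2/5) = -1  (since 5 mod 8 = 5)
  (1/5) = 1
Product of signs = -1

-1


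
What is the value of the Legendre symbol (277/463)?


p = 463 is prime, so compute (277/463) with the reciprocity algorithm (Jacobi-symbol steps: pull out 2s via (2/n), flip via reciprocity, reduce):
  reciprocity: (277/463) -> +(463/277)
  reduce: (186/277)
  pull out 2: (2/277) = -1  (since 277 mod 8 = 5)
  reciprocity: (93/277) -> +(277/93)
  reduce: (91/93)
  reciprocity: (91/93) -> +(93/91)
  reduce: (2/91)
  pull out 2: (2/91) = -1  (since 91 mod 8 = 3)
  (1/91) = 1
Product of signs = 1
(277/463) = 1

1


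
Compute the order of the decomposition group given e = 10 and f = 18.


|D_P| = e * f
= 10 * 18
= 180

180


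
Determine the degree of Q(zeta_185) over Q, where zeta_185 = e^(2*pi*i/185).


The degree equals Euler's totient phi(185).
185 = 5 * 37
phi(185) = 144

144


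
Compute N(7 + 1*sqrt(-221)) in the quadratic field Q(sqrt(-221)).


N(a + b*sqrt(d)) = a^2 - d*b^2
= (7)^2 - (-221)*(1)^2
= 49 + 221
= 270

270


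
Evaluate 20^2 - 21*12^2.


x^2 - d*y^2
= 20^2 - 21*12^2
= 400 - 3024
= -2624

-2624


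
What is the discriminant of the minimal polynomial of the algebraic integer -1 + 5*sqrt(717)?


The element -1 + 5*sqrt(717) has minimal polynomial:
x^2 + 2*x - 17924
Discriminant = (2)^2 - 4*(-17924)
= 4 + 71696
= 71700

71700


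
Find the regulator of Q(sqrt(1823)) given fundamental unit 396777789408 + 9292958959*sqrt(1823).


epsilon = 396777789408 + 9292958959*sqrt(1823)
= 7.9356e+11
R = ln(7.9356e+11)
= 27.3998

27.3998


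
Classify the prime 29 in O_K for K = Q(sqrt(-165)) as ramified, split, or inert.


K = Q(sqrt(-165)). Since d mod 4 = 3, disc(K) = -660.
Check p | disc: -660 mod 29 = 7.
p does not divide disc. Compute Legendre symbol (d/p):
9^((29-1)/2) mod 29 = 1
(d/p) = 1, so p splits: (p) = P*P' with e=1, f=1, g=2.
Therefore p is split.

split


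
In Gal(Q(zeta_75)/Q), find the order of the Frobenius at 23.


The Frobenius at p in Gal(Q(zeta_n)/Q) = (Z/nZ)* is the class of p, so its order is ord_75(23), the smallest k >= 1 with 23^k = 1 mod 75.
n = 75 = 3 * 5^2, phi(75) = 40; the order divides phi(n).
Divisors of 40: 1, 2, 4, 5, 8, 10, 20, 40
Repeated squaring mod 75: 23^1 = 23, 23^2 = 4, 23^4 = 16, 23^8 = 31, 23^16 = 61, 23^32 = 46
Test divisors in increasing order:
  k=1: 23^1 = 23 mod 75
  k=2: 23^2 = 4 mod 75
  k=4: 23^4 = 16 mod 75
  k=5: 23^5 = 16 * 23 = 68 mod 75
  k=8: 23^8 = 31 mod 75
  k=10: 23^10 = 31 * 4 = 49 mod 75
  k=20: 23^20 = 61 * 16 = 1 mod 75  <- first divisor giving 1
Order = 20

20
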